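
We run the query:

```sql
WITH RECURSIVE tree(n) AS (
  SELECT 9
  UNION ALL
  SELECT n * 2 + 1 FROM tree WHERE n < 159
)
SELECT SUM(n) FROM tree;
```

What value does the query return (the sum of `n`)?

305

Base: n=9.
Iteration 1: 9 < 159 holds -> n = 9 * 2 + 1 = 19.
Iteration 2: 19 < 159 holds -> n = 19 * 2 + 1 = 39.
Iteration 3: 39 < 159 holds -> n = 39 * 2 + 1 = 79.
Iteration 4: 79 < 159 holds -> n = 79 * 2 + 1 = 159.
Iteration 5: 159 < 159 fails; recursion stops.
SUM(n) = 9 + 19 + 39 + 79 + 159 = 305.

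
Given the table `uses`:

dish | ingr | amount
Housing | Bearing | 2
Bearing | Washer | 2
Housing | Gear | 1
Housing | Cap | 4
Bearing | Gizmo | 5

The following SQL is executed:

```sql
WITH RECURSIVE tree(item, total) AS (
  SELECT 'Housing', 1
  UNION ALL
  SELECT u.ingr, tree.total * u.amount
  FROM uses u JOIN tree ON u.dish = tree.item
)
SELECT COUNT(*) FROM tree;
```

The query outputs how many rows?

Base: (Housing, total=1).
Iteration 1: components of {Housing} -> Bearing = 1*2 = 2, Cap = 1*4 = 4, Gear = 1*1 = 1.
Iteration 2: components of {Bearing,Cap,Gear} -> Gizmo = 2*5 = 10, Washer = 2*2 = 4.
Iteration 3: no further components; recursion stops.
Total rows emitted: 6.

6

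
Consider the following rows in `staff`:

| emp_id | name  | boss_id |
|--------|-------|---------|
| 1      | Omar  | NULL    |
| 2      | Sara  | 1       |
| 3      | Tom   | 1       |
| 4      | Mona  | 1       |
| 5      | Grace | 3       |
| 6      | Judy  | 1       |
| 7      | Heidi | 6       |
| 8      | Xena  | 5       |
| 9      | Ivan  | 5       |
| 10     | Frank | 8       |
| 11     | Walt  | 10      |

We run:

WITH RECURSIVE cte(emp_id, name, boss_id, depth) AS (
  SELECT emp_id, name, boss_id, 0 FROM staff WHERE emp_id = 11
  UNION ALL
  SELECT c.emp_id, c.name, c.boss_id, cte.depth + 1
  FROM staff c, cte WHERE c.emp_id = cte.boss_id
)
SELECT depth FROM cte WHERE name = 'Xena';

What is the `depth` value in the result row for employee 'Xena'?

Base: emp_id=11 (Walt), boss_id=10, depth 0.
Iteration 1: join on emp_id=10 -> Frank (id 10, boss_id=8, depth 1).
Iteration 2: join on emp_id=8 -> Xena (id 8, boss_id=5, depth 2).
Iteration 3: join on emp_id=5 -> Grace (id 5, boss_id=3, depth 3).
Iteration 4: join on emp_id=3 -> Tom (id 3, boss_id=1, depth 4).
Iteration 5: join on emp_id=1 -> Omar (id 1, boss_id=NULL, depth 5).
Iteration 6: boss_id is NULL; no match; recursion stops.

2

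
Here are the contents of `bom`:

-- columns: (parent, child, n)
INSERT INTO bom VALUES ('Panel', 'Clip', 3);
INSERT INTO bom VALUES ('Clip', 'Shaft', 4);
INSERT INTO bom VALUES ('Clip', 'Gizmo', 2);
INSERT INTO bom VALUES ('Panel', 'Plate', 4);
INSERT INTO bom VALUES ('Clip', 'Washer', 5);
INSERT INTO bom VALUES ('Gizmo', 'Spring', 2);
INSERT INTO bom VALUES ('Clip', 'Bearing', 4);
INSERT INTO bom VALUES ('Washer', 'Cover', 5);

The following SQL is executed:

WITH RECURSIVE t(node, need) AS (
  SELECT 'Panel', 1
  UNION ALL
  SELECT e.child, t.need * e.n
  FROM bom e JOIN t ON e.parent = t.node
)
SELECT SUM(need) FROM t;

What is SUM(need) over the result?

Base: (Panel, need=1).
Iteration 1: components of {Panel} -> Clip = 1*3 = 3, Plate = 1*4 = 4.
Iteration 2: components of {Clip,Plate} -> Bearing = 3*4 = 12, Gizmo = 3*2 = 6, Shaft = 3*4 = 12, Washer = 3*5 = 15.
Iteration 3: components of {Bearing,Gizmo,Shaft,Washer} -> Cover = 15*5 = 75, Spring = 6*2 = 12.
Iteration 4: no further components; recursion stops.
SUM(need) = 1 + 3 + 4 + 12 + 6 + 15 + 12 + 12 + 75 = 140.

140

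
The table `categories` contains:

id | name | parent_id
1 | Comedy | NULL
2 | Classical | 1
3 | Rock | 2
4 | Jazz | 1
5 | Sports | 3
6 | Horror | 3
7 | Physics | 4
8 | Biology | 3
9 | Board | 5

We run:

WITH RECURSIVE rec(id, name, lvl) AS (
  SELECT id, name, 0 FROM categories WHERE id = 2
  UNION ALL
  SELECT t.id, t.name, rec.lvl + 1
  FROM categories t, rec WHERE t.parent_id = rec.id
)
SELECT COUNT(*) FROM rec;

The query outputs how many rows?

6

Base: id=2 (Classical) at lvl 0.
Iteration 1: rows with parent_id in {2} -> Rock (id 3, lvl 1).
Iteration 2: rows with parent_id in {3} -> Sports (id 5, lvl 2), Horror (id 6, lvl 2), Biology (id 8, lvl 2).
Iteration 3: rows with parent_id in {5,6,8} -> Board (id 9, lvl 3).
Iteration 4: no rows with parent_id in {9}; recursion stops.
Total rows emitted: 6.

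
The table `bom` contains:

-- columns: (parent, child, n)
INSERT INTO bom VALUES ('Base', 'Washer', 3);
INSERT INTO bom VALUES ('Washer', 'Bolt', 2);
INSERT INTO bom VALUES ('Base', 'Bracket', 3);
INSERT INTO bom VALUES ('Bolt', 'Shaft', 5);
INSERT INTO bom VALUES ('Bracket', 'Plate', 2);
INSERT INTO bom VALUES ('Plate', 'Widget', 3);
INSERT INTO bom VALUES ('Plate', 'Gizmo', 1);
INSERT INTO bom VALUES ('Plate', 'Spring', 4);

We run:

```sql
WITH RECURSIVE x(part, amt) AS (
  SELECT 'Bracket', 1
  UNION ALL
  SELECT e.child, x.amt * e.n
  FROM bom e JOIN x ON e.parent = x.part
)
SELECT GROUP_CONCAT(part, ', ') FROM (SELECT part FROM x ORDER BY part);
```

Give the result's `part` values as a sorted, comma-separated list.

Base: (Bracket, amt=1).
Iteration 1: components of {Bracket} -> Plate = 1*2 = 2.
Iteration 2: components of {Plate} -> Gizmo = 2*1 = 2, Spring = 2*4 = 8, Widget = 2*3 = 6.
Iteration 3: no further components; recursion stops.

Bracket, Gizmo, Plate, Spring, Widget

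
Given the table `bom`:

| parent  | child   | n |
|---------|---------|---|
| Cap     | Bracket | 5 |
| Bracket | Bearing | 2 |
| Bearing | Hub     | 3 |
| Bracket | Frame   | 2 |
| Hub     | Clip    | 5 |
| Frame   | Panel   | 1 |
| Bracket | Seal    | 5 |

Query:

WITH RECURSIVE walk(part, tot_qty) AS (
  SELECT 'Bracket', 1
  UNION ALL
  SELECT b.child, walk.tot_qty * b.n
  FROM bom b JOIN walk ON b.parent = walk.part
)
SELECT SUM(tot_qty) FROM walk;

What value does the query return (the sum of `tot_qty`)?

Base: (Bracket, tot_qty=1).
Iteration 1: components of {Bracket} -> Bearing = 1*2 = 2, Frame = 1*2 = 2, Seal = 1*5 = 5.
Iteration 2: components of {Bearing,Frame,Seal} -> Hub = 2*3 = 6, Panel = 2*1 = 2.
Iteration 3: components of {Hub,Panel} -> Clip = 6*5 = 30.
Iteration 4: no further components; recursion stops.
SUM(tot_qty) = 1 + 2 + 2 + 5 + 6 + 2 + 30 = 48.

48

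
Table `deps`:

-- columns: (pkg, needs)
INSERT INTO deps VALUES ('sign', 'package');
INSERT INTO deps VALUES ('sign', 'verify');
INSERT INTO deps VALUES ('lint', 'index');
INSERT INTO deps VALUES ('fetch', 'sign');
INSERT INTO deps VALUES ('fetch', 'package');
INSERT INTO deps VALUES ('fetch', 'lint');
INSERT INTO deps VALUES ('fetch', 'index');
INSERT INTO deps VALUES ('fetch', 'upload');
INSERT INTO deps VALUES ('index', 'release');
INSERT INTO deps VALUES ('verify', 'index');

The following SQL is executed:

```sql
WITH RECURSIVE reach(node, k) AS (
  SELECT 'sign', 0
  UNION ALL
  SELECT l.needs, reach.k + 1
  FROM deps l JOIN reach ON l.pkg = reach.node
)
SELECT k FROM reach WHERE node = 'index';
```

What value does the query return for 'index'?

Base: (sign, k=0).
Iteration 1: edges from {sign} -> (package, k=1), (verify, k=1).
Iteration 2: edges from {package,verify} -> (index, k=2).
Iteration 3: edges from {index} -> (release, k=3).
Iteration 4: no outgoing edges from {release}; recursion stops.

2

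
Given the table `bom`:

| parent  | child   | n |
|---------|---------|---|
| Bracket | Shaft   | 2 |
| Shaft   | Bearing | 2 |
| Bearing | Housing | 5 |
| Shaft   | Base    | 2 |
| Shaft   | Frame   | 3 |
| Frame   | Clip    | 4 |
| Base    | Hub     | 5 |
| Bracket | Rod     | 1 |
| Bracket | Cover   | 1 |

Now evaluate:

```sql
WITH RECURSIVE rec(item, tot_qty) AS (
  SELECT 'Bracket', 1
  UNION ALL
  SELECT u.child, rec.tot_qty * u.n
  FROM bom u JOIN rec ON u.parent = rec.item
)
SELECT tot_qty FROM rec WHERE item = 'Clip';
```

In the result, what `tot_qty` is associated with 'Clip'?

24

Base: (Bracket, tot_qty=1).
Iteration 1: components of {Bracket} -> Cover = 1*1 = 1, Rod = 1*1 = 1, Shaft = 1*2 = 2.
Iteration 2: components of {Cover,Rod,Shaft} -> Base = 2*2 = 4, Bearing = 2*2 = 4, Frame = 2*3 = 6.
Iteration 3: components of {Base,Bearing,Frame} -> Clip = 6*4 = 24, Housing = 4*5 = 20, Hub = 4*5 = 20.
Iteration 4: no further components; recursion stops.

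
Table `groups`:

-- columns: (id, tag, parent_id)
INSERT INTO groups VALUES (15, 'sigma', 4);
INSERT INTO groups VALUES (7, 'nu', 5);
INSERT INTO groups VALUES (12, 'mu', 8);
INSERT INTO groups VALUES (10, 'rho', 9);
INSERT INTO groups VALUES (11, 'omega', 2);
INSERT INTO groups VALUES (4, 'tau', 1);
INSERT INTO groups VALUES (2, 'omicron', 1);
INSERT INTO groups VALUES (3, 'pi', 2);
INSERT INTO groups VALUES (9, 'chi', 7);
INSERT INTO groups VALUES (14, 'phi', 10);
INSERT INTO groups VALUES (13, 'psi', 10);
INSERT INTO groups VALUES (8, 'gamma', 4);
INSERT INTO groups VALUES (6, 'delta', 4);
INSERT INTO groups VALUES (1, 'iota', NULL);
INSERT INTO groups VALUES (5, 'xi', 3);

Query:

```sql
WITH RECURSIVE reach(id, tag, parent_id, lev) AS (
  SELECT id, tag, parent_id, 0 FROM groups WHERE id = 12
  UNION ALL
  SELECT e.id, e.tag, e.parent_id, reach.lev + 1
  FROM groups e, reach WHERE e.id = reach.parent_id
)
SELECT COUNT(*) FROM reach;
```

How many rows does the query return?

Base: id=12 (mu), parent_id=8, lev 0.
Iteration 1: join on id=8 -> gamma (id 8, parent_id=4, lev 1).
Iteration 2: join on id=4 -> tau (id 4, parent_id=1, lev 2).
Iteration 3: join on id=1 -> iota (id 1, parent_id=NULL, lev 3).
Iteration 4: parent_id is NULL; no match; recursion stops.
Total rows emitted: 4.

4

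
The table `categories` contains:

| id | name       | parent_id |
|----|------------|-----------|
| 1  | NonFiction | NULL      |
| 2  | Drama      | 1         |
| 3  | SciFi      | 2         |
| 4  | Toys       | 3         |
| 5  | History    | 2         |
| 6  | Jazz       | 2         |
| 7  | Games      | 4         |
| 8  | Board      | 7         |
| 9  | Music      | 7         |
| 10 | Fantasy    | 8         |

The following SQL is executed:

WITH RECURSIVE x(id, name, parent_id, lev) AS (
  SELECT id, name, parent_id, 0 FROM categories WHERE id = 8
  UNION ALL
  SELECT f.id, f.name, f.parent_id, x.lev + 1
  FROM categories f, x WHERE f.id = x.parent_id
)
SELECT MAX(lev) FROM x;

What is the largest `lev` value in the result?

5

Base: id=8 (Board), parent_id=7, lev 0.
Iteration 1: join on id=7 -> Games (id 7, parent_id=4, lev 1).
Iteration 2: join on id=4 -> Toys (id 4, parent_id=3, lev 2).
Iteration 3: join on id=3 -> SciFi (id 3, parent_id=2, lev 3).
Iteration 4: join on id=2 -> Drama (id 2, parent_id=1, lev 4).
Iteration 5: join on id=1 -> NonFiction (id 1, parent_id=NULL, lev 5).
Iteration 6: parent_id is NULL; no match; recursion stops.
lev values: 0, 1, 2, 3, 4, 5; the maximum is 5.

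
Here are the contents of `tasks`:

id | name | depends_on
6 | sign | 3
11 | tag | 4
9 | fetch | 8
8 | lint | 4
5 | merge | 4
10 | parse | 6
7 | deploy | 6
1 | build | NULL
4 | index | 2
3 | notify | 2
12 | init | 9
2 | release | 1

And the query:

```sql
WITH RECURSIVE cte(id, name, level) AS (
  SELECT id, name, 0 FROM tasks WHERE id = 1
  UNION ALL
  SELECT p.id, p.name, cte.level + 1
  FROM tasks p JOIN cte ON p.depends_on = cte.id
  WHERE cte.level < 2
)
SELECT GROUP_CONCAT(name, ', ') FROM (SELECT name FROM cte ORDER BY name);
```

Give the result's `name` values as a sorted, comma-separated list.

build, index, notify, release

Base: id=1 (build) at level 0.
Iteration 1: rows with depends_on in {1} -> release (id 2, level 1).
Iteration 2: rows with depends_on in {2} -> notify (id 3, level 2), index (id 4, level 2).
Iteration 3: level < 2 fails for all current rows; recursion stops.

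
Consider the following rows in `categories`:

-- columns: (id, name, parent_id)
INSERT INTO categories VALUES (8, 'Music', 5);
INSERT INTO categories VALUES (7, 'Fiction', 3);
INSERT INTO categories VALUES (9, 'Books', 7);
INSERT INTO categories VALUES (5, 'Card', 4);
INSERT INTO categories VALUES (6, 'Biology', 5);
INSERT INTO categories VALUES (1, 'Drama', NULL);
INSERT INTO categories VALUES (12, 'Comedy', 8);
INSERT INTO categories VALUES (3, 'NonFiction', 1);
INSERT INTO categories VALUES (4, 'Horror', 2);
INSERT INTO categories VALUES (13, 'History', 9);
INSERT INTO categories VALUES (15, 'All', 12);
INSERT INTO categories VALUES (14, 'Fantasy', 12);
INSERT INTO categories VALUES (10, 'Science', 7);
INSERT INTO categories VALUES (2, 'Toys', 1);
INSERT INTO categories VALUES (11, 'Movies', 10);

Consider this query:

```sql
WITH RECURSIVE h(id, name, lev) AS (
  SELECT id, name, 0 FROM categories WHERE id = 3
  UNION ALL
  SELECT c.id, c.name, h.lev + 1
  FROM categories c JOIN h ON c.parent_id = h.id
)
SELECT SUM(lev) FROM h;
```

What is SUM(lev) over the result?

Base: id=3 (NonFiction) at lev 0.
Iteration 1: rows with parent_id in {3} -> Fiction (id 7, lev 1).
Iteration 2: rows with parent_id in {7} -> Books (id 9, lev 2), Science (id 10, lev 2).
Iteration 3: rows with parent_id in {9,10} -> Movies (id 11, lev 3), History (id 13, lev 3).
Iteration 4: no rows with parent_id in {11,13}; recursion stops.
SUM(lev) = 0 + 1 + 2 + 2 + 3 + 3 = 11.

11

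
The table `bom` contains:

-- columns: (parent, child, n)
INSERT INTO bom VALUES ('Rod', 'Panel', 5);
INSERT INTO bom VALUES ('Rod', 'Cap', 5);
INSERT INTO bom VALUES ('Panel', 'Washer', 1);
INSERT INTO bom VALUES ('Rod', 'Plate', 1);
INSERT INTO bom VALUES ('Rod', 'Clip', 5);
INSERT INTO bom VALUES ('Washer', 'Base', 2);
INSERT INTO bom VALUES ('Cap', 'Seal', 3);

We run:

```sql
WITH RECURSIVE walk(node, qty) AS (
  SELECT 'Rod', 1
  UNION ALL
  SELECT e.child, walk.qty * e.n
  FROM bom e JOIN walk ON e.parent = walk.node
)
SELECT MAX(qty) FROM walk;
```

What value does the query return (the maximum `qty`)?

Base: (Rod, qty=1).
Iteration 1: components of {Rod} -> Cap = 1*5 = 5, Clip = 1*5 = 5, Panel = 1*5 = 5, Plate = 1*1 = 1.
Iteration 2: components of {Cap,Clip,Panel,Plate} -> Seal = 5*3 = 15, Washer = 5*1 = 5.
Iteration 3: components of {Seal,Washer} -> Base = 5*2 = 10.
Iteration 4: no further components; recursion stops.
qty values: 1, 5, 5, 1, 5, 5, 15, 10; the maximum is 15.

15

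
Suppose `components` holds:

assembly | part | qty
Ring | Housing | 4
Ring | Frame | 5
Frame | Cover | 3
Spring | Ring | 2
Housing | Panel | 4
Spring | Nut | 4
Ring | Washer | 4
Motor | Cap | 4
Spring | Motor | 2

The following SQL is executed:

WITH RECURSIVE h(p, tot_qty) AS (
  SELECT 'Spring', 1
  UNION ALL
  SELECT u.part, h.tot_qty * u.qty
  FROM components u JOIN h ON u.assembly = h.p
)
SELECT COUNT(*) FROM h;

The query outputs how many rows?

Base: (Spring, tot_qty=1).
Iteration 1: components of {Spring} -> Motor = 1*2 = 2, Nut = 1*4 = 4, Ring = 1*2 = 2.
Iteration 2: components of {Motor,Nut,Ring} -> Cap = 2*4 = 8, Frame = 2*5 = 10, Housing = 2*4 = 8, Washer = 2*4 = 8.
Iteration 3: components of {Cap,Frame,Housing,Washer} -> Cover = 10*3 = 30, Panel = 8*4 = 32.
Iteration 4: no further components; recursion stops.
Total rows emitted: 10.

10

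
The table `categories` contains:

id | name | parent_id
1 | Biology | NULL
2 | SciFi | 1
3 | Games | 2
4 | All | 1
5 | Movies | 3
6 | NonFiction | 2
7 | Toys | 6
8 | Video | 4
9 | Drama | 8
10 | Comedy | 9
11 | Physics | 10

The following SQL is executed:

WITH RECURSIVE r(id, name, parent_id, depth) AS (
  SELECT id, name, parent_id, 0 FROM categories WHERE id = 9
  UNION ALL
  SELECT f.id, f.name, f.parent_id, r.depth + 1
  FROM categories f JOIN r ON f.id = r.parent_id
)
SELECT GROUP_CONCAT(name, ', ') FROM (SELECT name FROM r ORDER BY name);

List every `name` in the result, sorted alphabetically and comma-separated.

All, Biology, Drama, Video

Base: id=9 (Drama), parent_id=8, depth 0.
Iteration 1: join on id=8 -> Video (id 8, parent_id=4, depth 1).
Iteration 2: join on id=4 -> All (id 4, parent_id=1, depth 2).
Iteration 3: join on id=1 -> Biology (id 1, parent_id=NULL, depth 3).
Iteration 4: parent_id is NULL; no match; recursion stops.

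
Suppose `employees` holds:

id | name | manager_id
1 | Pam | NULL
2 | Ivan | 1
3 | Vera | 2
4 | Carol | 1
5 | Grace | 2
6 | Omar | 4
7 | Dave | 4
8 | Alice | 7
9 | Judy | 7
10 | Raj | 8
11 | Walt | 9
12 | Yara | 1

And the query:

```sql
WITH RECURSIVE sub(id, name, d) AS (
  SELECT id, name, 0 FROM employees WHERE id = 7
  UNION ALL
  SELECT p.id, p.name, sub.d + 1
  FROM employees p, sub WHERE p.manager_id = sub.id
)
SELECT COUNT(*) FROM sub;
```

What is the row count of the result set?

Base: id=7 (Dave) at d 0.
Iteration 1: rows with manager_id in {7} -> Alice (id 8, d 1), Judy (id 9, d 1).
Iteration 2: rows with manager_id in {8,9} -> Raj (id 10, d 2), Walt (id 11, d 2).
Iteration 3: no rows with manager_id in {10,11}; recursion stops.
Total rows emitted: 5.

5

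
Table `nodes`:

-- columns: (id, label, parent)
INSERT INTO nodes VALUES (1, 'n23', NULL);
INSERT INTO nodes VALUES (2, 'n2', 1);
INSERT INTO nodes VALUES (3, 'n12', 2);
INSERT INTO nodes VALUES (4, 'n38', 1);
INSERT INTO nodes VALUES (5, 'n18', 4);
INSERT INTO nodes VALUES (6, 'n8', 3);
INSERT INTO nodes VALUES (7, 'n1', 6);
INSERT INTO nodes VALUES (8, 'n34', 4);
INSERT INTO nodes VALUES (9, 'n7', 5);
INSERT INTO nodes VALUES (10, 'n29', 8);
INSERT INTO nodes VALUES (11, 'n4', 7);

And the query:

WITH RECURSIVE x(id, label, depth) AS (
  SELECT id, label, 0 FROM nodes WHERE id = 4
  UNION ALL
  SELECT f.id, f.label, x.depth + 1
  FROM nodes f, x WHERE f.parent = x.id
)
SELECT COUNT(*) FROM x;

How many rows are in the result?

5

Base: id=4 (n38) at depth 0.
Iteration 1: rows with parent in {4} -> n18 (id 5, depth 1), n34 (id 8, depth 1).
Iteration 2: rows with parent in {5,8} -> n7 (id 9, depth 2), n29 (id 10, depth 2).
Iteration 3: no rows with parent in {9,10}; recursion stops.
Total rows emitted: 5.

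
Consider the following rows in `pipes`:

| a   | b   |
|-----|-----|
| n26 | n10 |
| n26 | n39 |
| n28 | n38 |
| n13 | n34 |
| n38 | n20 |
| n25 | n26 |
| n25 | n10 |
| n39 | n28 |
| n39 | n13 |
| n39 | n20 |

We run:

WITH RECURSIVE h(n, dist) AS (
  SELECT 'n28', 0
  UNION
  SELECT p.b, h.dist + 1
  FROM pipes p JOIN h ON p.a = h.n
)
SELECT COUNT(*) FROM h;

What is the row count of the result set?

Base: (n28, dist=0).
Iteration 1: edges from {n28} -> (n38, dist=1).
Iteration 2: edges from {n38} -> (n20, dist=2).
Iteration 3: no outgoing edges from {n20}; recursion stops.
Total rows emitted: 3.

3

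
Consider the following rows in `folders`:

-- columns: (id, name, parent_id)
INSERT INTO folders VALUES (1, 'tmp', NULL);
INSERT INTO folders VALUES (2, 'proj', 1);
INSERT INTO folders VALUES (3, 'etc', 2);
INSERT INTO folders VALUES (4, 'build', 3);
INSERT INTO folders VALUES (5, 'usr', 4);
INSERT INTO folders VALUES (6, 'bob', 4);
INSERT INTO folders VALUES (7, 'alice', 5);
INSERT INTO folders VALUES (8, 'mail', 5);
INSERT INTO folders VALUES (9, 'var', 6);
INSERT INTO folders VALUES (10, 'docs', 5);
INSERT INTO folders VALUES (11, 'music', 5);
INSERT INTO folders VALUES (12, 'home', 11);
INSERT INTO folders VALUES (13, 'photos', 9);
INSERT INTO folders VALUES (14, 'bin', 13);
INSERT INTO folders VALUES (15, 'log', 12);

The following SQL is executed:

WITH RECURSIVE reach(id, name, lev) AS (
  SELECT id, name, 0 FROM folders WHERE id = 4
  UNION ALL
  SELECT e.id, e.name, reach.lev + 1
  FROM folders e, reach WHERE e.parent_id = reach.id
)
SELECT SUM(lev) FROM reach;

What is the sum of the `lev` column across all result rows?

26

Base: id=4 (build) at lev 0.
Iteration 1: rows with parent_id in {4} -> usr (id 5, lev 1), bob (id 6, lev 1).
Iteration 2: rows with parent_id in {5,6} -> alice (id 7, lev 2), mail (id 8, lev 2), var (id 9, lev 2), docs (id 10, lev 2), music (id 11, lev 2).
Iteration 3: rows with parent_id in {7,8,9,10,11} -> home (id 12, lev 3), photos (id 13, lev 3).
Iteration 4: rows with parent_id in {12,13} -> bin (id 14, lev 4), log (id 15, lev 4).
Iteration 5: no rows with parent_id in {14,15}; recursion stops.
SUM(lev) = 0 + 1 + 1 + 2 + 2 + 2 + 2 + 2 + 3 + 3 + 4 + 4 = 26.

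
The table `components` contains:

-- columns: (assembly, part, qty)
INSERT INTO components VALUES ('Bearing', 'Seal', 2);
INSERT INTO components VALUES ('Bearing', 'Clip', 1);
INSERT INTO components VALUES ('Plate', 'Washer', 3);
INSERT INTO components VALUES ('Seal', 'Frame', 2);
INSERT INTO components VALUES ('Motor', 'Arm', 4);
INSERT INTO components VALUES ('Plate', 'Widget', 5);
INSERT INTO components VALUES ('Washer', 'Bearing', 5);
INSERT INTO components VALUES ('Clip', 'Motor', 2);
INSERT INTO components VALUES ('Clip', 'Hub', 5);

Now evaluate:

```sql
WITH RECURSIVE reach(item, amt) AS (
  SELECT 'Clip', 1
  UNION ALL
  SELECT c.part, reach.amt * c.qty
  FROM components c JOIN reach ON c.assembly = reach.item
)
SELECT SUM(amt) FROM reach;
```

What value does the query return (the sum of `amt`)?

Base: (Clip, amt=1).
Iteration 1: components of {Clip} -> Hub = 1*5 = 5, Motor = 1*2 = 2.
Iteration 2: components of {Hub,Motor} -> Arm = 2*4 = 8.
Iteration 3: no further components; recursion stops.
SUM(amt) = 1 + 2 + 5 + 8 = 16.

16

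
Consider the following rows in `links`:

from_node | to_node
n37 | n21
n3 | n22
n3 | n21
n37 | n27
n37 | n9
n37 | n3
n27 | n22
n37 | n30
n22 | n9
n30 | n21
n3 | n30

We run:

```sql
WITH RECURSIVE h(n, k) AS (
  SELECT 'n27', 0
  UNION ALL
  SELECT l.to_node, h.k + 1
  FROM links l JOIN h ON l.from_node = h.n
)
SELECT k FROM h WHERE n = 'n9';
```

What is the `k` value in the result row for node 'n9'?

Base: (n27, k=0).
Iteration 1: edges from {n27} -> (n22, k=1).
Iteration 2: edges from {n22} -> (n9, k=2).
Iteration 3: no outgoing edges from {n9}; recursion stops.

2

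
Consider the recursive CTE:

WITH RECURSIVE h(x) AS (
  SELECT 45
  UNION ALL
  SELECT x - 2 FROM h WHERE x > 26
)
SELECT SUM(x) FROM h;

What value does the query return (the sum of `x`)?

Base: x=45.
Iteration 1: 45 > 26 holds -> x = 45 - 2 = 43.
Iteration 2: 43 > 26 holds -> x = 43 - 2 = 41.
Iteration 3: 41 > 26 holds -> x = 41 - 2 = 39.
Iteration 4: 39 > 26 holds -> x = 39 - 2 = 37.
Iteration 5: 37 > 26 holds -> x = 37 - 2 = 35.
Iteration 6: 35 > 26 holds -> x = 35 - 2 = 33.
Iteration 7: 33 > 26 holds -> x = 33 - 2 = 31.
Iteration 8: 31 > 26 holds -> x = 31 - 2 = 29.
Iteration 9: 29 > 26 holds -> x = 29 - 2 = 27.
Iteration 10: 27 > 26 holds -> x = 27 - 2 = 25.
Iteration 11: 25 > 26 fails; recursion stops.
SUM(x) = 45 + 43 + 41 + 39 + 37 + 35 + 33 + 31 + 29 + 27 + 25 = 385.

385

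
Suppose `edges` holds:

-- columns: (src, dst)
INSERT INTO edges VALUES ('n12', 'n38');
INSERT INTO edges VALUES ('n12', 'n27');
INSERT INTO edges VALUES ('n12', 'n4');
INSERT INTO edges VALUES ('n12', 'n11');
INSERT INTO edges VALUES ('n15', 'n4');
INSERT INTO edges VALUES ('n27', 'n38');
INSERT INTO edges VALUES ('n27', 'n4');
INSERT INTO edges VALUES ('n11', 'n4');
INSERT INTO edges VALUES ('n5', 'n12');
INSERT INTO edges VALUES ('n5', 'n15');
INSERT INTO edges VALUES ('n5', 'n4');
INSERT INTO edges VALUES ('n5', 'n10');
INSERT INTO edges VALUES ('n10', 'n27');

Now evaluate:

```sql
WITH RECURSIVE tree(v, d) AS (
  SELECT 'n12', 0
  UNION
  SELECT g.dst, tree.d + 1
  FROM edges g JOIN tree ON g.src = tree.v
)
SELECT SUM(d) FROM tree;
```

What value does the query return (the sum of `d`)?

Base: (n12, d=0).
Iteration 1: edges from {n12} -> (n11, d=1), (n27, d=1), (n38, d=1), (n4, d=1).
Iteration 2: edges from {n11,n27,n38,n4} -> (n38, d=2), (n4, d=2). [UNION drops 1 duplicate row(s)]
Iteration 3: no outgoing edges from {n38,n4}; recursion stops.
SUM(d) = 0 + 1 + 1 + 1 + 1 + 2 + 2 = 8.

8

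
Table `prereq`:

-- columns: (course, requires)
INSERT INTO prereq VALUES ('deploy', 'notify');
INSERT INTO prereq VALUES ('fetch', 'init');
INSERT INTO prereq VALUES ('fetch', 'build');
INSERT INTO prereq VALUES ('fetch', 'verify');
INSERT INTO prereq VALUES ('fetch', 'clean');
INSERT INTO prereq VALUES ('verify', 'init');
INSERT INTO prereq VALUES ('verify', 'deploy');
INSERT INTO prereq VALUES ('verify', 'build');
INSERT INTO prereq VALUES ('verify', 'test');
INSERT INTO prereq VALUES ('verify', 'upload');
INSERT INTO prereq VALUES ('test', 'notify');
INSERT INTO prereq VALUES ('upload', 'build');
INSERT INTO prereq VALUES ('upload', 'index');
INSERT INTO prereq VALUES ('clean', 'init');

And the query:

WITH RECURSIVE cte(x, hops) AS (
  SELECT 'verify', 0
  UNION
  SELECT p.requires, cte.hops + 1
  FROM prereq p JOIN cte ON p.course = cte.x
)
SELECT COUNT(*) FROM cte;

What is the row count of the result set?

Base: (verify, hops=0).
Iteration 1: edges from {verify} -> (build, hops=1), (deploy, hops=1), (init, hops=1), (test, hops=1), (upload, hops=1).
Iteration 2: edges from {build,deploy,init,test,upload} -> (build, hops=2), (index, hops=2), (notify, hops=2). [UNION drops 1 duplicate row(s)]
Iteration 3: no outgoing edges from {build,index,notify}; recursion stops.
Total rows emitted: 9.

9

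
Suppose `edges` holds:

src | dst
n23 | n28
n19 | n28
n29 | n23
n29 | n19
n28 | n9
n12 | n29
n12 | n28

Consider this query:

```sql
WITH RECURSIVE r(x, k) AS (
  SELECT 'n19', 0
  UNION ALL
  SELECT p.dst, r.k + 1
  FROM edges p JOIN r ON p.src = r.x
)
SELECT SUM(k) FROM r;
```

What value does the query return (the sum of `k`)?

3

Base: (n19, k=0).
Iteration 1: edges from {n19} -> (n28, k=1).
Iteration 2: edges from {n28} -> (n9, k=2).
Iteration 3: no outgoing edges from {n9}; recursion stops.
SUM(k) = 0 + 1 + 2 = 3.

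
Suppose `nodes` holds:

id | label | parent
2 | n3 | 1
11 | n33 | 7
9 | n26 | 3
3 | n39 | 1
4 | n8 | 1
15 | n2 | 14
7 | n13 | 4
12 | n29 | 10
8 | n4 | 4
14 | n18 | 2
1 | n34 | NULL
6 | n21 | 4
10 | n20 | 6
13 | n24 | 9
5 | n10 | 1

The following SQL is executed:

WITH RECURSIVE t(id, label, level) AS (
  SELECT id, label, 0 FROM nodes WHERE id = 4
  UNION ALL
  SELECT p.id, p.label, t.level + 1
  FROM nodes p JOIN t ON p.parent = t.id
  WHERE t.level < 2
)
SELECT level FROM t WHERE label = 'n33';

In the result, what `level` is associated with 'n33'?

2

Base: id=4 (n8) at level 0.
Iteration 1: rows with parent in {4} -> n21 (id 6, level 1), n13 (id 7, level 1), n4 (id 8, level 1).
Iteration 2: rows with parent in {6,7,8} -> n20 (id 10, level 2), n33 (id 11, level 2).
Iteration 3: level < 2 fails for all current rows; recursion stops.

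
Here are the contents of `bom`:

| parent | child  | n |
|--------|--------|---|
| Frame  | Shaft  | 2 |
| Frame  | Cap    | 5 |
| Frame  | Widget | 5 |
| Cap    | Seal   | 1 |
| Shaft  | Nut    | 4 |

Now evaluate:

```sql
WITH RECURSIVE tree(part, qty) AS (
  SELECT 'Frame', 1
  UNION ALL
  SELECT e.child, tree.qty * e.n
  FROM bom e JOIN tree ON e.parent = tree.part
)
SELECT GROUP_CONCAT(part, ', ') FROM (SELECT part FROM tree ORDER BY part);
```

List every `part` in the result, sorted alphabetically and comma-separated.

Cap, Frame, Nut, Seal, Shaft, Widget

Base: (Frame, qty=1).
Iteration 1: components of {Frame} -> Cap = 1*5 = 5, Shaft = 1*2 = 2, Widget = 1*5 = 5.
Iteration 2: components of {Cap,Shaft,Widget} -> Nut = 2*4 = 8, Seal = 5*1 = 5.
Iteration 3: no further components; recursion stops.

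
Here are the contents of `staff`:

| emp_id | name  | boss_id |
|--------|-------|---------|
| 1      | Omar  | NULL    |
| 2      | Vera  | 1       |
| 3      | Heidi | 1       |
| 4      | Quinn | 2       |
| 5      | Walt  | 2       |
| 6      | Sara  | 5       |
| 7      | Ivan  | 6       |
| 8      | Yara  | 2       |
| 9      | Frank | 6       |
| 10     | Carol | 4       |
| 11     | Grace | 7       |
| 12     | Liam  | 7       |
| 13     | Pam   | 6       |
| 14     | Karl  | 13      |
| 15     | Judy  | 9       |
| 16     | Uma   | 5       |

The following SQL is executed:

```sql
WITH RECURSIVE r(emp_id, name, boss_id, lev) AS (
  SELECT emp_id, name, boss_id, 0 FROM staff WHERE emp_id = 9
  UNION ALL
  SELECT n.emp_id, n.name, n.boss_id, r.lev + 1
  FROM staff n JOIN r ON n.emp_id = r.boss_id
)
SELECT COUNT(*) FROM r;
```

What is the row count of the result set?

5

Base: emp_id=9 (Frank), boss_id=6, lev 0.
Iteration 1: join on emp_id=6 -> Sara (id 6, boss_id=5, lev 1).
Iteration 2: join on emp_id=5 -> Walt (id 5, boss_id=2, lev 2).
Iteration 3: join on emp_id=2 -> Vera (id 2, boss_id=1, lev 3).
Iteration 4: join on emp_id=1 -> Omar (id 1, boss_id=NULL, lev 4).
Iteration 5: boss_id is NULL; no match; recursion stops.
Total rows emitted: 5.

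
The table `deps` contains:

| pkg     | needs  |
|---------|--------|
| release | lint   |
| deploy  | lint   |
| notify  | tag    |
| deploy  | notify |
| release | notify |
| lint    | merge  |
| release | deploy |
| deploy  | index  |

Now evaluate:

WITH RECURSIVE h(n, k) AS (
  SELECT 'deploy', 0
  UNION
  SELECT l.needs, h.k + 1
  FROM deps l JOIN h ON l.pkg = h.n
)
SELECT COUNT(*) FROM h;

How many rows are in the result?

6

Base: (deploy, k=0).
Iteration 1: edges from {deploy} -> (index, k=1), (lint, k=1), (notify, k=1).
Iteration 2: edges from {index,lint,notify} -> (merge, k=2), (tag, k=2).
Iteration 3: no outgoing edges from {merge,tag}; recursion stops.
Total rows emitted: 6.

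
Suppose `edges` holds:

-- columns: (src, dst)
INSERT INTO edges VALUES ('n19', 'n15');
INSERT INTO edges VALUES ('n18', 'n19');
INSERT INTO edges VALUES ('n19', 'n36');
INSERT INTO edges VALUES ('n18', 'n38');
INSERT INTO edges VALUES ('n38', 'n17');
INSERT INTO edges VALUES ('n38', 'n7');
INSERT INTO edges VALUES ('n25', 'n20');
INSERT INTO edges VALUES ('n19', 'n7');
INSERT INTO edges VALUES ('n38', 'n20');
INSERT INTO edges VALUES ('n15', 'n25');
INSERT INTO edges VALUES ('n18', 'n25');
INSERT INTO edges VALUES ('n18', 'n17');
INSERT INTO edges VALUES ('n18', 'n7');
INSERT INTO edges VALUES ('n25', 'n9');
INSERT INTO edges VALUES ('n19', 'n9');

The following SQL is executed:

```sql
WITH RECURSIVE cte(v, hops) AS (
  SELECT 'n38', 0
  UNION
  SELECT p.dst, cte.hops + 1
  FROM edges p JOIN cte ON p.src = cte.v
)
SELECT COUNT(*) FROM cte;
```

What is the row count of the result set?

4

Base: (n38, hops=0).
Iteration 1: edges from {n38} -> (n17, hops=1), (n20, hops=1), (n7, hops=1).
Iteration 2: no outgoing edges from {n17,n20,n7}; recursion stops.
Total rows emitted: 4.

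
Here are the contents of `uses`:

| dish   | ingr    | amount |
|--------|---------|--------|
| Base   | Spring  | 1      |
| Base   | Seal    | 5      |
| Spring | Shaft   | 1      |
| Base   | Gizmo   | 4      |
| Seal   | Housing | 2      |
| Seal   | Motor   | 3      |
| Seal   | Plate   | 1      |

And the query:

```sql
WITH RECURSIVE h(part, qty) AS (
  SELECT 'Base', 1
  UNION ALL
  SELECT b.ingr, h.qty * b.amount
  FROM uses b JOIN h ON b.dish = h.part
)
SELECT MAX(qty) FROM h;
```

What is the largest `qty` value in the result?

Base: (Base, qty=1).
Iteration 1: components of {Base} -> Gizmo = 1*4 = 4, Seal = 1*5 = 5, Spring = 1*1 = 1.
Iteration 2: components of {Gizmo,Seal,Spring} -> Housing = 5*2 = 10, Motor = 5*3 = 15, Plate = 5*1 = 5, Shaft = 1*1 = 1.
Iteration 3: no further components; recursion stops.
qty values: 1, 1, 5, 4, 1, 10, 15, 5; the maximum is 15.

15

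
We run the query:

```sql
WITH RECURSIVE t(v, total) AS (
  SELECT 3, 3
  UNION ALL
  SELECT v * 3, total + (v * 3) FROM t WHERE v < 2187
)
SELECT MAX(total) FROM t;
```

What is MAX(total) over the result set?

3279

Base: v=3, total=3.
Iteration 1: 3 < 2187 holds -> v = 3 * 3 = 9, total = 3 + 9 = 12.
Iteration 2: 9 < 2187 holds -> v = 9 * 3 = 27, total = 12 + 27 = 39.
Iteration 3: 27 < 2187 holds -> v = 27 * 3 = 81, total = 39 + 81 = 120.
Iteration 4: 81 < 2187 holds -> v = 81 * 3 = 243, total = 120 + 243 = 363.
Iteration 5: 243 < 2187 holds -> v = 243 * 3 = 729, total = 363 + 729 = 1092.
Iteration 6: 729 < 2187 holds -> v = 729 * 3 = 2187, total = 1092 + 2187 = 3279.
Iteration 7: 2187 < 2187 fails; recursion stops.
total values: 3, 12, 39, 120, 363, 1092, 3279; the maximum is 3279.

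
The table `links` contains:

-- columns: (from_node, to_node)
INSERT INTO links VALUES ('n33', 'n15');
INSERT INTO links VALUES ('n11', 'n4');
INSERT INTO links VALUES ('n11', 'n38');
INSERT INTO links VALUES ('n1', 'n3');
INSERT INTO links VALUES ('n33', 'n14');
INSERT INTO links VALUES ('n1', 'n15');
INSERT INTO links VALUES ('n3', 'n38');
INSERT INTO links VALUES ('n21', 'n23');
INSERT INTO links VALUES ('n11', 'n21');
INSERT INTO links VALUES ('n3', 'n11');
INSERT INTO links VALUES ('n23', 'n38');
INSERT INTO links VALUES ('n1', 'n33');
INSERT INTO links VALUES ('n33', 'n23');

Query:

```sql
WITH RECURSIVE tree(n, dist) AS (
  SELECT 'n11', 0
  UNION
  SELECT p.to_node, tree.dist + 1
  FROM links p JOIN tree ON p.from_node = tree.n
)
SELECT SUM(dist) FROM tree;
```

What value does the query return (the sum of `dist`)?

Base: (n11, dist=0).
Iteration 1: edges from {n11} -> (n21, dist=1), (n38, dist=1), (n4, dist=1).
Iteration 2: edges from {n21,n38,n4} -> (n23, dist=2).
Iteration 3: edges from {n23} -> (n38, dist=3).
Iteration 4: no outgoing edges from {n38}; recursion stops.
SUM(dist) = 0 + 1 + 1 + 1 + 2 + 3 = 8.

8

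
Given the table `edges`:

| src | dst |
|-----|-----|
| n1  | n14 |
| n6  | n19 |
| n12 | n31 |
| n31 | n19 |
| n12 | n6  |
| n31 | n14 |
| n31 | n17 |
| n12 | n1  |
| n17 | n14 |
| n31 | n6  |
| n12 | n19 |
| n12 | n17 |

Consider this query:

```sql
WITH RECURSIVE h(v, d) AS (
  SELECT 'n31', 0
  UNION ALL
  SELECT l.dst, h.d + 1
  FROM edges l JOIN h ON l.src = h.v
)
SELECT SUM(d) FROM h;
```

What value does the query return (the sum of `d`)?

Base: (n31, d=0).
Iteration 1: edges from {n31} -> (n14, d=1), (n17, d=1), (n19, d=1), (n6, d=1).
Iteration 2: edges from {n14,n17,n19,n6} -> (n14, d=2), (n19, d=2).
Iteration 3: no outgoing edges from {n14,n19}; recursion stops.
SUM(d) = 0 + 1 + 1 + 1 + 1 + 2 + 2 = 8.

8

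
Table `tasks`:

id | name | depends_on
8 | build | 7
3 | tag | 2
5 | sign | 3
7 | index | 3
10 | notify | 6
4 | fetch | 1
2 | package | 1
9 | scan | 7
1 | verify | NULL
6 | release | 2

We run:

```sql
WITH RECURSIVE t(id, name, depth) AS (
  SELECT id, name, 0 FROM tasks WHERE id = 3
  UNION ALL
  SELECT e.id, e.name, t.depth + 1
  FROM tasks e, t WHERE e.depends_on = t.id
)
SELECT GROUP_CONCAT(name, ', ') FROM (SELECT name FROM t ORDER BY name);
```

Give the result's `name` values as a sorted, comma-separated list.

Base: id=3 (tag) at depth 0.
Iteration 1: rows with depends_on in {3} -> sign (id 5, depth 1), index (id 7, depth 1).
Iteration 2: rows with depends_on in {5,7} -> build (id 8, depth 2), scan (id 9, depth 2).
Iteration 3: no rows with depends_on in {8,9}; recursion stops.

build, index, scan, sign, tag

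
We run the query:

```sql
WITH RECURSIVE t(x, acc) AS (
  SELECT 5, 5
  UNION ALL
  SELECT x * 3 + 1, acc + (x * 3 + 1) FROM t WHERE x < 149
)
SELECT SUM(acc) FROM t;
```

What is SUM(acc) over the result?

977

Base: x=5, acc=5.
Iteration 1: 5 < 149 holds -> x = 5 * 3 + 1 = 16, acc = 5 + 16 = 21.
Iteration 2: 16 < 149 holds -> x = 16 * 3 + 1 = 49, acc = 21 + 49 = 70.
Iteration 3: 49 < 149 holds -> x = 49 * 3 + 1 = 148, acc = 70 + 148 = 218.
Iteration 4: 148 < 149 holds -> x = 148 * 3 + 1 = 445, acc = 218 + 445 = 663.
Iteration 5: 445 < 149 fails; recursion stops.
SUM(acc) = 5 + 21 + 70 + 218 + 663 = 977.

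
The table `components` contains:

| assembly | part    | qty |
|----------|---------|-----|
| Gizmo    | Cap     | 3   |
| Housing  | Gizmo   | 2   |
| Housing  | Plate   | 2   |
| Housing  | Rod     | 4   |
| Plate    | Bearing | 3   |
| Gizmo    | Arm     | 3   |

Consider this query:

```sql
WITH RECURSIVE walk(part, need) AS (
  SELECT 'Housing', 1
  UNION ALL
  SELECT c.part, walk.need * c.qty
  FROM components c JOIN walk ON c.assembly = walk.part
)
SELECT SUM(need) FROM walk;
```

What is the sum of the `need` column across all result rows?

Base: (Housing, need=1).
Iteration 1: components of {Housing} -> Gizmo = 1*2 = 2, Plate = 1*2 = 2, Rod = 1*4 = 4.
Iteration 2: components of {Gizmo,Plate,Rod} -> Arm = 2*3 = 6, Bearing = 2*3 = 6, Cap = 2*3 = 6.
Iteration 3: no further components; recursion stops.
SUM(need) = 1 + 4 + 2 + 2 + 6 + 6 + 6 = 27.

27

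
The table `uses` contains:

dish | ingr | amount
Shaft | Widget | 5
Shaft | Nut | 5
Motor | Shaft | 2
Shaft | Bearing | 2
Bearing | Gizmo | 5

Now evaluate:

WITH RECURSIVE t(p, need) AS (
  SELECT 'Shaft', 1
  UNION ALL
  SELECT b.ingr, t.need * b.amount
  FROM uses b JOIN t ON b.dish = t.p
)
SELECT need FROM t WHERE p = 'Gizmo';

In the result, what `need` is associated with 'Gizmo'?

Base: (Shaft, need=1).
Iteration 1: components of {Shaft} -> Bearing = 1*2 = 2, Nut = 1*5 = 5, Widget = 1*5 = 5.
Iteration 2: components of {Bearing,Nut,Widget} -> Gizmo = 2*5 = 10.
Iteration 3: no further components; recursion stops.

10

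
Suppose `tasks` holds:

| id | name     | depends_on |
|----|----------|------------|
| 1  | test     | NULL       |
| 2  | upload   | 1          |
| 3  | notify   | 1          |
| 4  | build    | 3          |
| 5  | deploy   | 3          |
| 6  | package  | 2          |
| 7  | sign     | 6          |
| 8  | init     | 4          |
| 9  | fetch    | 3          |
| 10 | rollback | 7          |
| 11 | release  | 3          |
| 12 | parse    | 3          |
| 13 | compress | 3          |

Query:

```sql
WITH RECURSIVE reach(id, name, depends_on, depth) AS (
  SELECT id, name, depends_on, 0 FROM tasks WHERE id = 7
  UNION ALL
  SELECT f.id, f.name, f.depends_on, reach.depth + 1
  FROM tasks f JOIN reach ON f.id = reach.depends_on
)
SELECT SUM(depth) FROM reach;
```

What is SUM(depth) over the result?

6

Base: id=7 (sign), depends_on=6, depth 0.
Iteration 1: join on id=6 -> package (id 6, depends_on=2, depth 1).
Iteration 2: join on id=2 -> upload (id 2, depends_on=1, depth 2).
Iteration 3: join on id=1 -> test (id 1, depends_on=NULL, depth 3).
Iteration 4: depends_on is NULL; no match; recursion stops.
SUM(depth) = 0 + 1 + 2 + 3 = 6.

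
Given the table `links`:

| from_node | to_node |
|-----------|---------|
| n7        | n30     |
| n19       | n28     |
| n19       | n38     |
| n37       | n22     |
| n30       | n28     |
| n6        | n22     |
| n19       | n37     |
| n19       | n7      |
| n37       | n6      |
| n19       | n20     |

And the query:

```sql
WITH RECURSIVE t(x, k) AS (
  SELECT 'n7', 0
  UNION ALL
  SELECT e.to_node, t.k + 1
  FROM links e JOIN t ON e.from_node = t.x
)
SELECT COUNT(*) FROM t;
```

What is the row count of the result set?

3

Base: (n7, k=0).
Iteration 1: edges from {n7} -> (n30, k=1).
Iteration 2: edges from {n30} -> (n28, k=2).
Iteration 3: no outgoing edges from {n28}; recursion stops.
Total rows emitted: 3.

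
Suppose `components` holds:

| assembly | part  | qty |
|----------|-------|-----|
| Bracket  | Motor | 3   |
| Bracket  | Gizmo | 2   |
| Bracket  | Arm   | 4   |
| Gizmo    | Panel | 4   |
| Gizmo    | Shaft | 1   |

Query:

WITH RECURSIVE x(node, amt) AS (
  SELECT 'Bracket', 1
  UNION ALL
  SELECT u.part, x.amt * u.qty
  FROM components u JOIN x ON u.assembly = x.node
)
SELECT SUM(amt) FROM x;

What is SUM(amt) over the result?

20

Base: (Bracket, amt=1).
Iteration 1: components of {Bracket} -> Arm = 1*4 = 4, Gizmo = 1*2 = 2, Motor = 1*3 = 3.
Iteration 2: components of {Arm,Gizmo,Motor} -> Panel = 2*4 = 8, Shaft = 2*1 = 2.
Iteration 3: no further components; recursion stops.
SUM(amt) = 1 + 3 + 2 + 4 + 8 + 2 = 20.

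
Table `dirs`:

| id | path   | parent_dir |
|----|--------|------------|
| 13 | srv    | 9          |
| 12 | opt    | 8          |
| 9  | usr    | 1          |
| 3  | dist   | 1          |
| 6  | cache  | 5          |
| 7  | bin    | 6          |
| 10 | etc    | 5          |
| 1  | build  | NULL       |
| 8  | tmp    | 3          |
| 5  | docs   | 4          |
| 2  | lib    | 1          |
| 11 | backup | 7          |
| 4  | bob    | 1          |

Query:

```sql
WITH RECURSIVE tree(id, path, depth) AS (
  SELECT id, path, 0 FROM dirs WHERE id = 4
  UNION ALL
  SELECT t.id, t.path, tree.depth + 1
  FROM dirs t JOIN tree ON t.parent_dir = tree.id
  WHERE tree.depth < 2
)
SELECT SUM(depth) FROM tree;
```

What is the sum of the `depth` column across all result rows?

Base: id=4 (bob) at depth 0.
Iteration 1: rows with parent_dir in {4} -> docs (id 5, depth 1).
Iteration 2: rows with parent_dir in {5} -> cache (id 6, depth 2), etc (id 10, depth 2).
Iteration 3: depth < 2 fails for all current rows; recursion stops.
SUM(depth) = 0 + 1 + 2 + 2 = 5.

5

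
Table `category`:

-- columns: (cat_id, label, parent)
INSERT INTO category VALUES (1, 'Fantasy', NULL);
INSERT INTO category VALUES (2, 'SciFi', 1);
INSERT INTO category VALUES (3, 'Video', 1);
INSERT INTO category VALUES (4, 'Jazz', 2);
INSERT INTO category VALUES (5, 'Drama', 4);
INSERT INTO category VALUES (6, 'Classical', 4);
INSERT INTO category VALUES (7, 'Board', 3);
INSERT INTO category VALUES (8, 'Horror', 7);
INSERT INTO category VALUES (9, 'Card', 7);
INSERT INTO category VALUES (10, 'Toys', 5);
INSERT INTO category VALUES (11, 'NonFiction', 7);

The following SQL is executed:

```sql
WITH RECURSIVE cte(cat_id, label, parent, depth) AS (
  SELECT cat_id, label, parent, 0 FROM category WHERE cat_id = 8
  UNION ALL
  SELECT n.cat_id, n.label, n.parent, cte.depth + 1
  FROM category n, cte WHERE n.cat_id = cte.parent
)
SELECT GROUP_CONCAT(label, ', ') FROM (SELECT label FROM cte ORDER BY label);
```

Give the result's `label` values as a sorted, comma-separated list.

Board, Fantasy, Horror, Video

Base: cat_id=8 (Horror), parent=7, depth 0.
Iteration 1: join on cat_id=7 -> Board (id 7, parent=3, depth 1).
Iteration 2: join on cat_id=3 -> Video (id 3, parent=1, depth 2).
Iteration 3: join on cat_id=1 -> Fantasy (id 1, parent=NULL, depth 3).
Iteration 4: parent is NULL; no match; recursion stops.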